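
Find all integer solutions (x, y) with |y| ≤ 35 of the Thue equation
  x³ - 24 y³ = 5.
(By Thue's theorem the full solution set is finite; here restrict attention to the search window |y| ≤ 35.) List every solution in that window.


The equation is x³ - 24y³ = 5. For fixed y, x³ = 24·y³ + 5, so a solution requires the RHS to be a perfect cube.
Strategy: iterate y from -35 to 35, compute RHS = 24·y³ + 5, and check whether it is a (positive or negative) perfect cube.
Check small values of y:
  y = 0: RHS = 5 is not a perfect cube.
  y = 1: RHS = 29 is not a perfect cube.
  y = -1: RHS = -19 is not a perfect cube.
  y = 2: RHS = 197 is not a perfect cube.
  y = -2: RHS = -187 is not a perfect cube.
  y = 3: RHS = 653 is not a perfect cube.
  y = -3: RHS = -643 is not a perfect cube.
Continuing the search up to |y| = 35 finds no solutions either.
No (x, y) in the scanned range satisfies the equation.

No integer solutions with |y| ≤ 35.


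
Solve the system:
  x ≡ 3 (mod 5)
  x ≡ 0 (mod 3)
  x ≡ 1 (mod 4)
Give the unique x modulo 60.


Moduli 5, 3, 4 are pairwise coprime; by CRT there is a unique solution modulo M = 5 · 3 · 4 = 60.
Solve pairwise, accumulating the modulus:
  Start with x ≡ 3 (mod 5).
  Combine with x ≡ 0 (mod 3): since gcd(5, 3) = 1, we get a unique residue mod 15.
    Write x = 3 + 5·t and substitute into x ≡ 0 (mod 3): 5·t ≡ 0 − 3 = -3 (mod 3).
    Reduce coefficients mod 3: 2·t ≡ 0 (mod 3).
    The inverse of 2 mod 3 is 2 (since 2·2 = 4 = 1·3 + 1), so t ≡ 2·0 = 0 ≡ 0 (mod 3).
    Then x = 3 + 5·0 = 3, valid modulo lcm(5, 3) = 15: x ≡ 3 (mod 15).
  Combine with x ≡ 1 (mod 4): since gcd(15, 4) = 1, we get a unique residue mod 60.
    Write x = 3 + 15·t and substitute into x ≡ 1 (mod 4): 15·t ≡ 1 − 3 = -2 (mod 4).
    Reduce coefficients mod 4: 3·t ≡ 2 (mod 4).
    The inverse of 3 mod 4 is 3 (since 3·3 = 9 = 2·4 + 1), so t ≡ 3·2 = 6 ≡ 2 (mod 4).
    Then x = 3 + 15·2 = 33, valid modulo lcm(15, 4) = 60: x ≡ 33 (mod 60).
Verify: 33 mod 5 = 3 ✓, 33 mod 3 = 0 ✓, 33 mod 4 = 1 ✓.

x ≡ 33 (mod 60).


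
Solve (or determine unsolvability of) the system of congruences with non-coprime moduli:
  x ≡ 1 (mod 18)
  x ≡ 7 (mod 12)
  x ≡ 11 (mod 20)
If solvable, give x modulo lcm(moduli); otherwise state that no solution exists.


Moduli 18, 12, 20 are not pairwise coprime, so CRT works modulo lcm(m_i) when all pairwise compatibility conditions hold.
Pairwise compatibility: gcd(m_i, m_j) must divide a_i - a_j for every pair.
Merge one congruence at a time:
  Start: x ≡ 1 (mod 18).
  Combine with x ≡ 7 (mod 12): gcd(18, 12) = 6; 7 - 1 = 6, which IS divisible by 6, so compatible.
    Write x = 1 + 18·t and substitute into x ≡ 7 (mod 12): 18·t ≡ 7 − 1 = 6 (mod 12).
    Divide the congruence (and modulus) by g = 6: 3·t ≡ 1 (mod 2).
    Reduce coefficients mod 2: 1·t ≡ 1 (mod 2).
    So t ≡ 1 (mod 2).
    Then x = 1 + 18·1 = 19, valid modulo lcm(18, 12) = 36: x ≡ 19 (mod 36).
  Combine with x ≡ 11 (mod 20): gcd(36, 20) = 4; 11 - 19 = -8, which IS divisible by 4, so compatible.
    Write x = 19 + 36·t and substitute into x ≡ 11 (mod 20): 36·t ≡ 11 − 19 = -8 (mod 20).
    Divide the congruence (and modulus) by g = 4: 9·t ≡ -2 (mod 5).
    Reduce coefficients mod 5: 4·t ≡ 3 (mod 5).
    The inverse of 4 mod 5 is 4 (since 4·4 = 16 = 3·5 + 1), so t ≡ 4·3 = 12 ≡ 2 (mod 5).
    Then x = 19 + 36·2 = 91, valid modulo lcm(36, 20) = 180: x ≡ 91 (mod 180).
Verify: 91 mod 18 = 1, 91 mod 12 = 7, 91 mod 20 = 11.

x ≡ 91 (mod 180).


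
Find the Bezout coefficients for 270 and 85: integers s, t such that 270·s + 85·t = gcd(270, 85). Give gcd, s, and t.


Euclidean algorithm on (270, 85) — divide until remainder is 0:
  270 = 3 · 85 + 15
  85 = 5 · 15 + 10
  15 = 1 · 10 + 5
  10 = 2 · 5 + 0
gcd(270, 85) = 5.
Track Bezout coefficients alongside the remainders: start with r₀ = 270 = a·1 + b·0 (s = 1, t = 0) and r₁ = 85 = a·0 + b·1 (s = 0, t = 1); each new remainder r_{k+1} = r_{k-1} − q_k·r_k inherits s_{k+1} = s_{k-1} − q_k·s_k, t_{k+1} = t_{k-1} − q_k·t_k, so r_k = a·s_k + b·t_k at every step:
  q = 3: r = 15, s = 1 − 3·0 = 1, t = 0 − 3·1 = -3  (check: 270·1 + 85·(-3) = 15)
  q = 5: r = 10, s = 0 − 5·1 = -5, t = 1 − 5·(-3) = 16  (check: 270·(-5) + 85·16 = 10)
  q = 1: r = 5, s = 1 − 1·(-5) = 6, t = -3 − 1·16 = -19  (check: 270·6 + 85·(-19) = 5)
The row with r = 5 (the gcd) gives the Bezout coefficients s = 6, t = -19.
Result: 270 · (6) + 85 · (-19) = 5.

gcd(270, 85) = 5; s = 6, t = -19 (check: 270·6 + 85·(-19) = 5).


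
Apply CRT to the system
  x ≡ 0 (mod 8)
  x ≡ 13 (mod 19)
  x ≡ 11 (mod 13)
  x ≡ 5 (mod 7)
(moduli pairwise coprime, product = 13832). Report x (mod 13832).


Product of moduli M = 8 · 19 · 13 · 7 = 13832.
Merge one congruence at a time:
  Start: x ≡ 0 (mod 8).
  Combine with x ≡ 13 (mod 19); new modulus lcm = 152.
    Write x = 0 + 8·t and substitute into x ≡ 13 (mod 19): 8·t ≡ 13 − 0 = 13 (mod 19).
    The inverse of 8 mod 19 is 12 (since 8·12 = 96 = 5·19 + 1), so t ≡ 12·13 = 156 ≡ 4 (mod 19).
    Then x = 0 + 8·4 = 32, valid modulo lcm(8, 19) = 152: x ≡ 32 (mod 152).
  Combine with x ≡ 11 (mod 13); new modulus lcm = 1976.
    Write x = 32 + 152·t and substitute into x ≡ 11 (mod 13): 152·t ≡ 11 − 32 = -21 (mod 13).
    Reduce coefficients mod 13: 9·t ≡ 5 (mod 13).
    The inverse of 9 mod 13 is 3 (since 9·3 = 27 = 2·13 + 1), so t ≡ 3·5 = 15 ≡ 2 (mod 13).
    Then x = 32 + 152·2 = 336, valid modulo lcm(152, 13) = 1976: x ≡ 336 (mod 1976).
  Combine with x ≡ 5 (mod 7); new modulus lcm = 13832.
    Write x = 336 + 1976·t and substitute into x ≡ 5 (mod 7): 1976·t ≡ 5 − 336 = -331 (mod 7).
    Reduce coefficients mod 7: 2·t ≡ 5 (mod 7).
    The inverse of 2 mod 7 is 4 (since 2·4 = 8 = 1·7 + 1), so t ≡ 4·5 = 20 ≡ 6 (mod 7).
    Then x = 336 + 1976·6 = 12192, valid modulo lcm(1976, 7) = 13832: x ≡ 12192 (mod 13832).
Verify against each original: 12192 mod 8 = 0, 12192 mod 19 = 13, 12192 mod 13 = 11, 12192 mod 7 = 5.

x ≡ 12192 (mod 13832).


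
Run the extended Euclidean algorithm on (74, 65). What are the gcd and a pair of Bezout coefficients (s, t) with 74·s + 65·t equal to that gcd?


Euclidean algorithm on (74, 65) — divide until remainder is 0:
  74 = 1 · 65 + 9
  65 = 7 · 9 + 2
  9 = 4 · 2 + 1
  2 = 2 · 1 + 0
gcd(74, 65) = 1.
Track Bezout coefficients alongside the remainders: start with r₀ = 74 = a·1 + b·0 (s = 1, t = 0) and r₁ = 65 = a·0 + b·1 (s = 0, t = 1); each new remainder r_{k+1} = r_{k-1} − q_k·r_k inherits s_{k+1} = s_{k-1} − q_k·s_k, t_{k+1} = t_{k-1} − q_k·t_k, so r_k = a·s_k + b·t_k at every step:
  q = 1: r = 9, s = 1 − 1·0 = 1, t = 0 − 1·1 = -1  (check: 74·1 + 65·(-1) = 9)
  q = 7: r = 2, s = 0 − 7·1 = -7, t = 1 − 7·(-1) = 8  (check: 74·(-7) + 65·8 = 2)
  q = 4: r = 1, s = 1 − 4·(-7) = 29, t = -1 − 4·8 = -33  (check: 74·29 + 65·(-33) = 1)
The row with r = 1 (the gcd) gives the Bezout coefficients s = 29, t = -33.
Result: 74 · (29) + 65 · (-33) = 1.

gcd(74, 65) = 1; s = 29, t = -33 (check: 74·29 + 65·(-33) = 1).


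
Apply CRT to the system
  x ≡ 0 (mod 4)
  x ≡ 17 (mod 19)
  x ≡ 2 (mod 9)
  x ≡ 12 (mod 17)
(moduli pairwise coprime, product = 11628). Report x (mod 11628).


Product of moduli M = 4 · 19 · 9 · 17 = 11628.
Merge one congruence at a time:
  Start: x ≡ 0 (mod 4).
  Combine with x ≡ 17 (mod 19); new modulus lcm = 76.
    Write x = 0 + 4·t and substitute into x ≡ 17 (mod 19): 4·t ≡ 17 − 0 = 17 (mod 19).
    The inverse of 4 mod 19 is 5 (since 4·5 = 20 = 1·19 + 1), so t ≡ 5·17 = 85 ≡ 9 (mod 19).
    Then x = 0 + 4·9 = 36, valid modulo lcm(4, 19) = 76: x ≡ 36 (mod 76).
  Combine with x ≡ 2 (mod 9); new modulus lcm = 684.
    Write x = 36 + 76·t and substitute into x ≡ 2 (mod 9): 76·t ≡ 2 − 36 = -34 (mod 9).
    Reduce coefficients mod 9: 4·t ≡ 2 (mod 9).
    The inverse of 4 mod 9 is 7 (since 4·7 = 28 = 3·9 + 1), so t ≡ 7·2 = 14 ≡ 5 (mod 9).
    Then x = 36 + 76·5 = 416, valid modulo lcm(76, 9) = 684: x ≡ 416 (mod 684).
  Combine with x ≡ 12 (mod 17); new modulus lcm = 11628.
    Write x = 416 + 684·t and substitute into x ≡ 12 (mod 17): 684·t ≡ 12 − 416 = -404 (mod 17).
    Reduce coefficients mod 17: 4·t ≡ 4 (mod 17).
    The inverse of 4 mod 17 is 13 (since 4·13 = 52 = 3·17 + 1), so t ≡ 13·4 = 52 ≡ 1 (mod 17).
    Then x = 416 + 684·1 = 1100, valid modulo lcm(684, 17) = 11628: x ≡ 1100 (mod 11628).
Verify against each original: 1100 mod 4 = 0, 1100 mod 19 = 17, 1100 mod 9 = 2, 1100 mod 17 = 12.

x ≡ 1100 (mod 11628).


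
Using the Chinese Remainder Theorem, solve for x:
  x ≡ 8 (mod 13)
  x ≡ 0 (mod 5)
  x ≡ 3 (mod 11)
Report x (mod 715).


Moduli 13, 5, 11 are pairwise coprime; by CRT there is a unique solution modulo M = 13 · 5 · 11 = 715.
Solve pairwise, accumulating the modulus:
  Start with x ≡ 8 (mod 13).
  Combine with x ≡ 0 (mod 5): since gcd(13, 5) = 1, we get a unique residue mod 65.
    Write x = 8 + 13·t and substitute into x ≡ 0 (mod 5): 13·t ≡ 0 − 8 = -8 (mod 5).
    Reduce coefficients mod 5: 3·t ≡ 2 (mod 5).
    The inverse of 3 mod 5 is 2 (since 3·2 = 6 = 1·5 + 1), so t ≡ 2·2 = 4 ≡ 4 (mod 5).
    Then x = 8 + 13·4 = 60, valid modulo lcm(13, 5) = 65: x ≡ 60 (mod 65).
  Combine with x ≡ 3 (mod 11): since gcd(65, 11) = 1, we get a unique residue mod 715.
    Write x = 60 + 65·t and substitute into x ≡ 3 (mod 11): 65·t ≡ 3 − 60 = -57 (mod 11).
    Reduce coefficients mod 11: 10·t ≡ 9 (mod 11).
    The inverse of 10 mod 11 is 10 (since 10·10 = 100 = 9·11 + 1), so t ≡ 10·9 = 90 ≡ 2 (mod 11).
    Then x = 60 + 65·2 = 190, valid modulo lcm(65, 11) = 715: x ≡ 190 (mod 715).
Verify: 190 mod 13 = 8 ✓, 190 mod 5 = 0 ✓, 190 mod 11 = 3 ✓.

x ≡ 190 (mod 715).


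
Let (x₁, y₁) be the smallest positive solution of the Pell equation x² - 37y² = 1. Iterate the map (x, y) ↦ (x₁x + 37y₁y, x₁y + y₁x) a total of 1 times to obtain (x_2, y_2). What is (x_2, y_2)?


Step 1: Find the fundamental solution (x₁, y₁) of x² - 37y² = 1.
  Expand √37 as a continued fraction. a₀ = ⌊√37⌋ = 6; iterate m_{k+1} = d_k·a_k − m_k, d_{k+1} = (37 − m_{k+1}²)/d_k, a_{k+1} = ⌊(a₀ + m_{k+1})/d_{k+1}⌋ (starting m₀ = 0, d₀ = 1), with convergents p_k = a_k·p_{k-1} + p_{k-2}, q_k = a_k·q_{k-1} + q_{k-2} (p₋₁ = 1, q₋₁ = 0):
  k = 0: a₀ = 6; p₀/q₀ = 6/1; p₀² − 37·q₀² = 36 − 37 = -1.
  k = 1: m = 6, d = 1, a = ⌊(6 + 6)/1⌋ = 12; p/q = (12·6 + 1)/(12·1 + 0) = 73/12; p² − 37·q² = 5329 − 5328 = 1.
  The first convergent with p² − 37·q² = 1 gives the fundamental solution (x₁, y₁) = (73, 12).
Step 2: Apply the recurrence (x_{n+1}, y_{n+1}) = (x₁x_n + 37y₁y_n, x₁y_n + y₁x_n) repeatedly.
  From (x_1, y_1) = (73, 12): x_2 = 73·73 + 37·12·12 = 10657; y_2 = 73·12 + 12·73 = 1752.
Step 3: Verify x_2² - 37·y_2² = 113571649 - 113571648 = 1 (should be 1). ✓

(x_1, y_1) = (73, 12); (x_2, y_2) = (10657, 1752).


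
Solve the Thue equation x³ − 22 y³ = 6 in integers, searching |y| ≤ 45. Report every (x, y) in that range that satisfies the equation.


The equation is x³ - 22y³ = 6. For fixed y, x³ = 22·y³ + 6, so a solution requires the RHS to be a perfect cube.
Strategy: iterate y from -45 to 45, compute RHS = 22·y³ + 6, and check whether it is a (positive or negative) perfect cube.
Check small values of y:
  y = 0: RHS = 6 is not a perfect cube.
  y = 1: RHS = 28 is not a perfect cube.
  y = -1: RHS = -16 is not a perfect cube.
  y = 2: RHS = 182 is not a perfect cube.
  y = -2: RHS = -170 is not a perfect cube.
  y = 3: RHS = 600 is not a perfect cube.
  y = -3: RHS = -588 is not a perfect cube.
Continuing, at y = -5: RHS = -2744 = (-14)³ ⇒ x = -14 works.
Searching the remaining y in |y| ≤ 45 finds no further solutions.
Collected solutions: (-14, -5).

Solutions (with |y| ≤ 45): (-14, -5).


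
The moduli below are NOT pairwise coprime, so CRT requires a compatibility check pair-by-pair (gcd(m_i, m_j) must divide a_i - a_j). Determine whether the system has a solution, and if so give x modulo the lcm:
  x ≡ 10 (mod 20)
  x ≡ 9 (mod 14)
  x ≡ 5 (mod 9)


Moduli 20, 14, 9 are not pairwise coprime, so CRT works modulo lcm(m_i) when all pairwise compatibility conditions hold.
Pairwise compatibility: gcd(m_i, m_j) must divide a_i - a_j for every pair.
Merge one congruence at a time:
  Start: x ≡ 10 (mod 20).
  Combine with x ≡ 9 (mod 14): gcd(20, 14) = 2, and 9 - 10 = -1 is NOT divisible by 2.
    ⇒ system is inconsistent (no integer solution).

No solution (the system is inconsistent).


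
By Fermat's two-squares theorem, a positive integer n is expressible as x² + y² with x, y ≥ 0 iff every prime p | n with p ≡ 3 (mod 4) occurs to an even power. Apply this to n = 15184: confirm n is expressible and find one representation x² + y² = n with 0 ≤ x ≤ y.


Step 1: Factor n = 15184 = 2^4 · 13 · 73.
Step 2: Check the mod-4 condition on each prime factor: 2 = 2 (special); 13 ≡ 1 (mod 4), exponent 1; 73 ≡ 1 (mod 4), exponent 1.
All primes ≡ 3 (mod 4) appear to even exponent (or don't appear), so by the two-squares theorem n IS expressible as a sum of two squares.
Step 3: Build a representation. Group n = k² · m with k = 4 and m = 13 · 73 = 949 (a product of primes ≡ 1 (mod 4)); a representation of m scales to one of n via (k·x)² + (k·y)² = k²(x² + y²). Each prime p ≡ 1 (mod 4) is itself a sum of two squares; find a² by testing p − a² for a perfect square:
  13: 13 − 1² = 12, 13 − 2² = 9 = 3² ⇒ 13 = 2² + 3².
  73: 73 − 1² = 72, 73 − 2² = 69, 73 − 3² = 64 = 8² ⇒ 73 = 3² + 8².
  Combine using the Brahmagupta–Fibonacci identity (a² + b²)(c² + d²) = (ac − bd)² + (ad + bc)² = (ac + bd)² + (ad − bc)²:
  13 · 73 = 949: from (2² + 3²)(3² + 8²), take (2·3 − 3·8, 2·8 + 3·3) = (6 − 24, 16 + 9) = (-18, 25); dropping signs (only squares matter) gives (18, 25); check 18² + 25² = 324 + 625 = 949 ✓.
  Scale by k = 4: (4·18, 4·25) = (72, 100).
Step 4: Order so x ≤ y and verify: 72² + 100² = 5184 + 10000 = 15184 = n. ✓

n = 15184 = 72² + 100² (one valid representation with x ≤ y).


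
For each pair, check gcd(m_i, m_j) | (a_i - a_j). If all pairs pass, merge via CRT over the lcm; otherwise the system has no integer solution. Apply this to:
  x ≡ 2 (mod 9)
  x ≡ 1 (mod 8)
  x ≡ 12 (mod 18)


Moduli 9, 8, 18 are not pairwise coprime, so CRT works modulo lcm(m_i) when all pairwise compatibility conditions hold.
Pairwise compatibility: gcd(m_i, m_j) must divide a_i - a_j for every pair.
Merge one congruence at a time:
  Start: x ≡ 2 (mod 9).
  Combine with x ≡ 1 (mod 8): gcd(9, 8) = 1; 1 - 2 = -1, which IS divisible by 1, so compatible.
    Write x = 2 + 9·t and substitute into x ≡ 1 (mod 8): 9·t ≡ 1 − 2 = -1 (mod 8).
    Reduce coefficients mod 8: 1·t ≡ 7 (mod 8).
    So t ≡ 7 (mod 8).
    Then x = 2 + 9·7 = 65, valid modulo lcm(9, 8) = 72: x ≡ 65 (mod 72).
  Combine with x ≡ 12 (mod 18): gcd(72, 18) = 18, and 12 - 65 = -53 is NOT divisible by 18.
    ⇒ system is inconsistent (no integer solution).

No solution (the system is inconsistent).


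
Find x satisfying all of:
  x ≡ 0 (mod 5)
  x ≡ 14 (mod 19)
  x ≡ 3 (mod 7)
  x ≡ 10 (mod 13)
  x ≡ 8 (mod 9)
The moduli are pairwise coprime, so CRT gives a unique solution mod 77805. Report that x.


Product of moduli M = 5 · 19 · 7 · 13 · 9 = 77805.
Merge one congruence at a time:
  Start: x ≡ 0 (mod 5).
  Combine with x ≡ 14 (mod 19); new modulus lcm = 95.
    Write x = 0 + 5·t and substitute into x ≡ 14 (mod 19): 5·t ≡ 14 − 0 = 14 (mod 19).
    The inverse of 5 mod 19 is 4 (since 5·4 = 20 = 1·19 + 1), so t ≡ 4·14 = 56 ≡ 18 (mod 19).
    Then x = 0 + 5·18 = 90, valid modulo lcm(5, 19) = 95: x ≡ 90 (mod 95).
  Combine with x ≡ 3 (mod 7); new modulus lcm = 665.
    Write x = 90 + 95·t and substitute into x ≡ 3 (mod 7): 95·t ≡ 3 − 90 = -87 (mod 7).
    Reduce coefficients mod 7: 4·t ≡ 4 (mod 7).
    The inverse of 4 mod 7 is 2 (since 4·2 = 8 = 1·7 + 1), so t ≡ 2·4 = 8 ≡ 1 (mod 7).
    Then x = 90 + 95·1 = 185, valid modulo lcm(95, 7) = 665: x ≡ 185 (mod 665).
  Combine with x ≡ 10 (mod 13); new modulus lcm = 8645.
    Write x = 185 + 665·t and substitute into x ≡ 10 (mod 13): 665·t ≡ 10 − 185 = -175 (mod 13).
    Reduce coefficients mod 13: 2·t ≡ 7 (mod 13).
    The inverse of 2 mod 13 is 7 (since 2·7 = 14 = 1·13 + 1), so t ≡ 7·7 = 49 ≡ 10 (mod 13).
    Then x = 185 + 665·10 = 6835, valid modulo lcm(665, 13) = 8645: x ≡ 6835 (mod 8645).
  Combine with x ≡ 8 (mod 9); new modulus lcm = 77805.
    Write x = 6835 + 8645·t and substitute into x ≡ 8 (mod 9): 8645·t ≡ 8 − 6835 = -6827 (mod 9).
    Reduce coefficients mod 9: 5·t ≡ 4 (mod 9).
    The inverse of 5 mod 9 is 2 (since 5·2 = 10 = 1·9 + 1), so t ≡ 2·4 = 8 ≡ 8 (mod 9).
    Then x = 6835 + 8645·8 = 75995, valid modulo lcm(8645, 9) = 77805: x ≡ 75995 (mod 77805).
Verify against each original: 75995 mod 5 = 0, 75995 mod 19 = 14, 75995 mod 7 = 3, 75995 mod 13 = 10, 75995 mod 9 = 8.

x ≡ 75995 (mod 77805).


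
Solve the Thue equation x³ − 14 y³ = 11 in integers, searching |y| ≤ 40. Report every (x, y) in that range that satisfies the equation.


The equation is x³ - 14y³ = 11. For fixed y, x³ = 14·y³ + 11, so a solution requires the RHS to be a perfect cube.
Strategy: iterate y from -40 to 40, compute RHS = 14·y³ + 11, and check whether it is a (positive or negative) perfect cube.
Check small values of y:
  y = 0: RHS = 11 is not a perfect cube.
  y = 1: RHS = 25 is not a perfect cube.
  y = -1: RHS = -3 is not a perfect cube.
  y = 2: RHS = 123 is not a perfect cube.
  y = -2: RHS = -101 is not a perfect cube.
  y = 3: RHS = 389 is not a perfect cube.
  y = -3: RHS = -367 is not a perfect cube.
Continuing the search up to |y| = 40 finds no solutions either.
No (x, y) in the scanned range satisfies the equation.

No integer solutions with |y| ≤ 40.


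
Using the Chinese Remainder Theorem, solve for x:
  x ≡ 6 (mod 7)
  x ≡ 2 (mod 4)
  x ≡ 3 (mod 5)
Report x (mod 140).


Moduli 7, 4, 5 are pairwise coprime; by CRT there is a unique solution modulo M = 7 · 4 · 5 = 140.
Solve pairwise, accumulating the modulus:
  Start with x ≡ 6 (mod 7).
  Combine with x ≡ 2 (mod 4): since gcd(7, 4) = 1, we get a unique residue mod 28.
    Write x = 6 + 7·t and substitute into x ≡ 2 (mod 4): 7·t ≡ 2 − 6 = -4 (mod 4).
    Reduce coefficients mod 4: 3·t ≡ 0 (mod 4).
    The inverse of 3 mod 4 is 3 (since 3·3 = 9 = 2·4 + 1), so t ≡ 3·0 = 0 ≡ 0 (mod 4).
    Then x = 6 + 7·0 = 6, valid modulo lcm(7, 4) = 28: x ≡ 6 (mod 28).
  Combine with x ≡ 3 (mod 5): since gcd(28, 5) = 1, we get a unique residue mod 140.
    Write x = 6 + 28·t and substitute into x ≡ 3 (mod 5): 28·t ≡ 3 − 6 = -3 (mod 5).
    Reduce coefficients mod 5: 3·t ≡ 2 (mod 5).
    The inverse of 3 mod 5 is 2 (since 3·2 = 6 = 1·5 + 1), so t ≡ 2·2 = 4 ≡ 4 (mod 5).
    Then x = 6 + 28·4 = 118, valid modulo lcm(28, 5) = 140: x ≡ 118 (mod 140).
Verify: 118 mod 7 = 6 ✓, 118 mod 4 = 2 ✓, 118 mod 5 = 3 ✓.

x ≡ 118 (mod 140).


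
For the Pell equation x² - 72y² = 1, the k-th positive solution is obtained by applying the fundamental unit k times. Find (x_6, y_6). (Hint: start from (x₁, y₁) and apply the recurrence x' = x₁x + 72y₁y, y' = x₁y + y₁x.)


Step 1: Find the fundamental solution (x₁, y₁) of x² - 72y² = 1.
  Expand √72 as a continued fraction. a₀ = ⌊√72⌋ = 8; iterate m_{k+1} = d_k·a_k − m_k, d_{k+1} = (72 − m_{k+1}²)/d_k, a_{k+1} = ⌊(a₀ + m_{k+1})/d_{k+1}⌋ (starting m₀ = 0, d₀ = 1), with convergents p_k = a_k·p_{k-1} + p_{k-2}, q_k = a_k·q_{k-1} + q_{k-2} (p₋₁ = 1, q₋₁ = 0):
  k = 0: a₀ = 8; p₀/q₀ = 8/1; p₀² − 72·q₀² = 64 − 72 = -8.
  k = 1: m = 8, d = 8, a = ⌊(8 + 8)/8⌋ = 2; p/q = (2·8 + 1)/(2·1 + 0) = 17/2; p² − 72·q² = 289 − 288 = 1.
  The first convergent with p² − 72·q² = 1 gives the fundamental solution (x₁, y₁) = (17, 2).
Step 2: Apply the recurrence (x_{n+1}, y_{n+1}) = (x₁x_n + 72y₁y_n, x₁y_n + y₁x_n) repeatedly.
  From (x_1, y_1) = (17, 2): x_2 = 17·17 + 72·2·2 = 577; y_2 = 17·2 + 2·17 = 68.
  From (x_2, y_2) = (577, 68): x_3 = 17·577 + 72·2·68 = 19601; y_3 = 17·68 + 2·577 = 2310.
  From (x_3, y_3) = (19601, 2310): x_4 = 17·19601 + 72·2·2310 = 665857; y_4 = 17·2310 + 2·19601 = 78472.
  From (x_4, y_4) = (665857, 78472): x_5 = 17·665857 + 72·2·78472 = 22619537; y_5 = 17·78472 + 2·665857 = 2665738.
  From (x_5, y_5) = (22619537, 2665738): x_6 = 17·22619537 + 72·2·2665738 = 768398401; y_6 = 17·2665738 + 2·22619537 = 90556620.
Step 3: Verify x_6² - 72·y_6² = 590436102659356801 - 590436102659356800 = 1 (should be 1). ✓

(x_1, y_1) = (17, 2); (x_6, y_6) = (768398401, 90556620).


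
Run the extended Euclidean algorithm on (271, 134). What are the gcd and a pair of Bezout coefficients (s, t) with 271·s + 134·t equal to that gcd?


Euclidean algorithm on (271, 134) — divide until remainder is 0:
  271 = 2 · 134 + 3
  134 = 44 · 3 + 2
  3 = 1 · 2 + 1
  2 = 2 · 1 + 0
gcd(271, 134) = 1.
Track Bezout coefficients alongside the remainders: start with r₀ = 271 = a·1 + b·0 (s = 1, t = 0) and r₁ = 134 = a·0 + b·1 (s = 0, t = 1); each new remainder r_{k+1} = r_{k-1} − q_k·r_k inherits s_{k+1} = s_{k-1} − q_k·s_k, t_{k+1} = t_{k-1} − q_k·t_k, so r_k = a·s_k + b·t_k at every step:
  q = 2: r = 3, s = 1 − 2·0 = 1, t = 0 − 2·1 = -2  (check: 271·1 + 134·(-2) = 3)
  q = 44: r = 2, s = 0 − 44·1 = -44, t = 1 − 44·(-2) = 89  (check: 271·(-44) + 134·89 = 2)
  q = 1: r = 1, s = 1 − 1·(-44) = 45, t = -2 − 1·89 = -91  (check: 271·45 + 134·(-91) = 1)
The row with r = 1 (the gcd) gives the Bezout coefficients s = 45, t = -91.
Result: 271 · (45) + 134 · (-91) = 1.

gcd(271, 134) = 1; s = 45, t = -91 (check: 271·45 + 134·(-91) = 1).


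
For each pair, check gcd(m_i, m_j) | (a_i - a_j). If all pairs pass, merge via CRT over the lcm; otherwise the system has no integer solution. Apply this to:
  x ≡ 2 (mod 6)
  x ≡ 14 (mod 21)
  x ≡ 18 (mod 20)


Moduli 6, 21, 20 are not pairwise coprime, so CRT works modulo lcm(m_i) when all pairwise compatibility conditions hold.
Pairwise compatibility: gcd(m_i, m_j) must divide a_i - a_j for every pair.
Merge one congruence at a time:
  Start: x ≡ 2 (mod 6).
  Combine with x ≡ 14 (mod 21): gcd(6, 21) = 3; 14 - 2 = 12, which IS divisible by 3, so compatible.
    Write x = 2 + 6·t and substitute into x ≡ 14 (mod 21): 6·t ≡ 14 − 2 = 12 (mod 21).
    Divide the congruence (and modulus) by g = 3: 2·t ≡ 4 (mod 7).
    The inverse of 2 mod 7 is 4 (since 2·4 = 8 = 1·7 + 1), so t ≡ 4·4 = 16 ≡ 2 (mod 7).
    Then x = 2 + 6·2 = 14, valid modulo lcm(6, 21) = 42: x ≡ 14 (mod 42).
  Combine with x ≡ 18 (mod 20): gcd(42, 20) = 2; 18 - 14 = 4, which IS divisible by 2, so compatible.
    Write x = 14 + 42·t and substitute into x ≡ 18 (mod 20): 42·t ≡ 18 − 14 = 4 (mod 20).
    Divide the congruence (and modulus) by g = 2: 21·t ≡ 2 (mod 10).
    Reduce coefficients mod 10: 1·t ≡ 2 (mod 10).
    So t ≡ 2 (mod 10).
    Then x = 14 + 42·2 = 98, valid modulo lcm(42, 20) = 420: x ≡ 98 (mod 420).
Verify: 98 mod 6 = 2, 98 mod 21 = 14, 98 mod 20 = 18.

x ≡ 98 (mod 420).


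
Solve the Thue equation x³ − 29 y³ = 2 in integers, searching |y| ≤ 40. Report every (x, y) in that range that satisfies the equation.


The equation is x³ - 29y³ = 2. For fixed y, x³ = 29·y³ + 2, so a solution requires the RHS to be a perfect cube.
Strategy: iterate y from -40 to 40, compute RHS = 29·y³ + 2, and check whether it is a (positive or negative) perfect cube.
Check small values of y:
  y = 0: RHS = 2 is not a perfect cube.
  y = 1: RHS = 31 is not a perfect cube.
  y = -1: RHS = -27 = (-3)³ ⇒ x = -3 works.
  y = 2: RHS = 234 is not a perfect cube.
  y = -2: RHS = -230 is not a perfect cube.
  y = 3: RHS = 785 is not a perfect cube.
  y = -3: RHS = -781 is not a perfect cube.
Continuing the search up to |y| = 40 finds no further solutions beyond those listed.
Collected solutions: (-3, -1).

Solutions (with |y| ≤ 40): (-3, -1).


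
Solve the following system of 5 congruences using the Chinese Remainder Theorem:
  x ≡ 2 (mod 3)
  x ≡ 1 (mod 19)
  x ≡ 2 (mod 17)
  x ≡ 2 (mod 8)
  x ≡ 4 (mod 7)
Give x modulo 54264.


Product of moduli M = 3 · 19 · 17 · 8 · 7 = 54264.
Merge one congruence at a time:
  Start: x ≡ 2 (mod 3).
  Combine with x ≡ 1 (mod 19); new modulus lcm = 57.
    Write x = 2 + 3·t and substitute into x ≡ 1 (mod 19): 3·t ≡ 1 − 2 = -1 (mod 19).
    Reduce coefficients mod 19: 3·t ≡ 18 (mod 19).
    The inverse of 3 mod 19 is 13 (since 3·13 = 39 = 2·19 + 1), so t ≡ 13·18 = 234 ≡ 6 (mod 19).
    Then x = 2 + 3·6 = 20, valid modulo lcm(3, 19) = 57: x ≡ 20 (mod 57).
  Combine with x ≡ 2 (mod 17); new modulus lcm = 969.
    Write x = 20 + 57·t and substitute into x ≡ 2 (mod 17): 57·t ≡ 2 − 20 = -18 (mod 17).
    Reduce coefficients mod 17: 6·t ≡ 16 (mod 17).
    The inverse of 6 mod 17 is 3 (since 6·3 = 18 = 1·17 + 1), so t ≡ 3·16 = 48 ≡ 14 (mod 17).
    Then x = 20 + 57·14 = 818, valid modulo lcm(57, 17) = 969: x ≡ 818 (mod 969).
  Combine with x ≡ 2 (mod 8); new modulus lcm = 7752.
    Write x = 818 + 969·t and substitute into x ≡ 2 (mod 8): 969·t ≡ 2 − 818 = -816 (mod 8).
    Reduce coefficients mod 8: 1·t ≡ 0 (mod 8).
    So t ≡ 0 (mod 8).
    Then x = 818 + 969·0 = 818, valid modulo lcm(969, 8) = 7752: x ≡ 818 (mod 7752).
  Combine with x ≡ 4 (mod 7); new modulus lcm = 54264.
    Write x = 818 + 7752·t and substitute into x ≡ 4 (mod 7): 7752·t ≡ 4 − 818 = -814 (mod 7).
    Reduce coefficients mod 7: 3·t ≡ 5 (mod 7).
    The inverse of 3 mod 7 is 5 (since 3·5 = 15 = 2·7 + 1), so t ≡ 5·5 = 25 ≡ 4 (mod 7).
    Then x = 818 + 7752·4 = 31826, valid modulo lcm(7752, 7) = 54264: x ≡ 31826 (mod 54264).
Verify against each original: 31826 mod 3 = 2, 31826 mod 19 = 1, 31826 mod 17 = 2, 31826 mod 8 = 2, 31826 mod 7 = 4.

x ≡ 31826 (mod 54264).


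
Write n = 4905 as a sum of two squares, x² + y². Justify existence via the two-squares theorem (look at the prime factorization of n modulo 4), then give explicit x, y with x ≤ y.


Step 1: Factor n = 4905 = 3^2 · 5 · 109.
Step 2: Check the mod-4 condition on each prime factor: 3 ≡ 3 (mod 4), exponent 2 (must be even); 5 ≡ 1 (mod 4), exponent 1; 109 ≡ 1 (mod 4), exponent 1.
All primes ≡ 3 (mod 4) appear to even exponent (or don't appear), so by the two-squares theorem n IS expressible as a sum of two squares.
Step 3: Build a representation. Group n = k² · m with k = 3 and m = 5 · 109 = 545 (a product of primes ≡ 1 (mod 4)); a representation of m scales to one of n via (k·x)² + (k·y)² = k²(x² + y²). Each prime p ≡ 1 (mod 4) is itself a sum of two squares; find a² by testing p − a² for a perfect square:
  5: 5 − 1² = 4 = 2² ⇒ 5 = 1² + 2².
  109: 109 − 1² = 108, 109 − 2² = 105, 109 − 3² = 100 = 10² ⇒ 109 = 3² + 10².
  Combine using the Brahmagupta–Fibonacci identity (a² + b²)(c² + d²) = (ac − bd)² + (ad + bc)² = (ac + bd)² + (ad − bc)²:
  5 · 109 = 545: from (1² + 2²)(3² + 10²), take (1·3 − 2·10, 1·10 + 2·3) = (3 − 20, 10 + 6) = (-17, 16); dropping signs (only squares matter) gives (17, 16); check 17² + 16² = 289 + 256 = 545 ✓.
  Scale by k = 3: (3·17, 3·16) = (51, 48).
Step 4: Order so x ≤ y and verify: 48² + 51² = 2304 + 2601 = 4905 = n. ✓

n = 4905 = 48² + 51² (one valid representation with x ≤ y).


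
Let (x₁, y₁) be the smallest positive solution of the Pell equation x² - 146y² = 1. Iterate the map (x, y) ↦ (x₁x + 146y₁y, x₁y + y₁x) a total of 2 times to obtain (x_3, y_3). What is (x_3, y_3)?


Step 1: Find the fundamental solution (x₁, y₁) of x² - 146y² = 1.
  Expand √146 as a continued fraction. a₀ = ⌊√146⌋ = 12; iterate m_{k+1} = d_k·a_k − m_k, d_{k+1} = (146 − m_{k+1}²)/d_k, a_{k+1} = ⌊(a₀ + m_{k+1})/d_{k+1}⌋ (starting m₀ = 0, d₀ = 1), with convergents p_k = a_k·p_{k-1} + p_{k-2}, q_k = a_k·q_{k-1} + q_{k-2} (p₋₁ = 1, q₋₁ = 0):
  k = 0: a₀ = 12; p₀/q₀ = 12/1; p₀² − 146·q₀² = 144 − 146 = -2.
  k = 1: m = 12, d = 2, a = ⌊(12 + 12)/2⌋ = 12; p/q = (12·12 + 1)/(12·1 + 0) = 145/12; p² − 146·q² = 21025 − 21024 = 1.
  The first convergent with p² − 146·q² = 1 gives the fundamental solution (x₁, y₁) = (145, 12).
Step 2: Apply the recurrence (x_{n+1}, y_{n+1}) = (x₁x_n + 146y₁y_n, x₁y_n + y₁x_n) repeatedly.
  From (x_1, y_1) = (145, 12): x_2 = 145·145 + 146·12·12 = 42049; y_2 = 145·12 + 12·145 = 3480.
  From (x_2, y_2) = (42049, 3480): x_3 = 145·42049 + 146·12·3480 = 12194065; y_3 = 145·3480 + 12·42049 = 1009188.
Step 3: Verify x_3² - 146·y_3² = 148695221224225 - 148695221224224 = 1 (should be 1). ✓

(x_1, y_1) = (145, 12); (x_3, y_3) = (12194065, 1009188).


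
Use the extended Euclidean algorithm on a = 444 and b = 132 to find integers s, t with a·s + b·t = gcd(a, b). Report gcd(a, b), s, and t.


Euclidean algorithm on (444, 132) — divide until remainder is 0:
  444 = 3 · 132 + 48
  132 = 2 · 48 + 36
  48 = 1 · 36 + 12
  36 = 3 · 12 + 0
gcd(444, 132) = 12.
Track Bezout coefficients alongside the remainders: start with r₀ = 444 = a·1 + b·0 (s = 1, t = 0) and r₁ = 132 = a·0 + b·1 (s = 0, t = 1); each new remainder r_{k+1} = r_{k-1} − q_k·r_k inherits s_{k+1} = s_{k-1} − q_k·s_k, t_{k+1} = t_{k-1} − q_k·t_k, so r_k = a·s_k + b·t_k at every step:
  q = 3: r = 48, s = 1 − 3·0 = 1, t = 0 − 3·1 = -3  (check: 444·1 + 132·(-3) = 48)
  q = 2: r = 36, s = 0 − 2·1 = -2, t = 1 − 2·(-3) = 7  (check: 444·(-2) + 132·7 = 36)
  q = 1: r = 12, s = 1 − 1·(-2) = 3, t = -3 − 1·7 = -10  (check: 444·3 + 132·(-10) = 12)
The row with r = 12 (the gcd) gives the Bezout coefficients s = 3, t = -10.
Result: 444 · (3) + 132 · (-10) = 12.

gcd(444, 132) = 12; s = 3, t = -10 (check: 444·3 + 132·(-10) = 12).


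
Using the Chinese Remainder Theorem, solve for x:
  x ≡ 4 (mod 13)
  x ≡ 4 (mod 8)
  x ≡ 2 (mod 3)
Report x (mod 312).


Moduli 13, 8, 3 are pairwise coprime; by CRT there is a unique solution modulo M = 13 · 8 · 3 = 312.
Solve pairwise, accumulating the modulus:
  Start with x ≡ 4 (mod 13).
  Combine with x ≡ 4 (mod 8): since gcd(13, 8) = 1, we get a unique residue mod 104.
    Write x = 4 + 13·t and substitute into x ≡ 4 (mod 8): 13·t ≡ 4 − 4 = 0 (mod 8).
    Reduce coefficients mod 8: 5·t ≡ 0 (mod 8).
    The inverse of 5 mod 8 is 5 (since 5·5 = 25 = 3·8 + 1), so t ≡ 5·0 = 0 ≡ 0 (mod 8).
    Then x = 4 + 13·0 = 4, valid modulo lcm(13, 8) = 104: x ≡ 4 (mod 104).
  Combine with x ≡ 2 (mod 3): since gcd(104, 3) = 1, we get a unique residue mod 312.
    Write x = 4 + 104·t and substitute into x ≡ 2 (mod 3): 104·t ≡ 2 − 4 = -2 (mod 3).
    Reduce coefficients mod 3: 2·t ≡ 1 (mod 3).
    The inverse of 2 mod 3 is 2 (since 2·2 = 4 = 1·3 + 1), so t ≡ 2·1 = 2 ≡ 2 (mod 3).
    Then x = 4 + 104·2 = 212, valid modulo lcm(104, 3) = 312: x ≡ 212 (mod 312).
Verify: 212 mod 13 = 4 ✓, 212 mod 8 = 4 ✓, 212 mod 3 = 2 ✓.

x ≡ 212 (mod 312).


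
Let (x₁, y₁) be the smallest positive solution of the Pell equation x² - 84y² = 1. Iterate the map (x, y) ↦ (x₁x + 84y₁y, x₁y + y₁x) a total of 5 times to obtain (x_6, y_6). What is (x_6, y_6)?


Step 1: Find the fundamental solution (x₁, y₁) of x² - 84y² = 1.
  Expand √84 as a continued fraction. a₀ = ⌊√84⌋ = 9; iterate m_{k+1} = d_k·a_k − m_k, d_{k+1} = (84 − m_{k+1}²)/d_k, a_{k+1} = ⌊(a₀ + m_{k+1})/d_{k+1}⌋ (starting m₀ = 0, d₀ = 1), with convergents p_k = a_k·p_{k-1} + p_{k-2}, q_k = a_k·q_{k-1} + q_{k-2} (p₋₁ = 1, q₋₁ = 0):
  k = 0: a₀ = 9; p₀/q₀ = 9/1; p₀² − 84·q₀² = 81 − 84 = -3.
  k = 1: m = 9, d = 3, a = ⌊(9 + 9)/3⌋ = 6; p/q = (6·9 + 1)/(6·1 + 0) = 55/6; p² − 84·q² = 3025 − 3024 = 1.
  The first convergent with p² − 84·q² = 1 gives the fundamental solution (x₁, y₁) = (55, 6).
Step 2: Apply the recurrence (x_{n+1}, y_{n+1}) = (x₁x_n + 84y₁y_n, x₁y_n + y₁x_n) repeatedly.
  From (x_1, y_1) = (55, 6): x_2 = 55·55 + 84·6·6 = 6049; y_2 = 55·6 + 6·55 = 660.
  From (x_2, y_2) = (6049, 660): x_3 = 55·6049 + 84·6·660 = 665335; y_3 = 55·660 + 6·6049 = 72594.
  From (x_3, y_3) = (665335, 72594): x_4 = 55·665335 + 84·6·72594 = 73180801; y_4 = 55·72594 + 6·665335 = 7984680.
  From (x_4, y_4) = (73180801, 7984680): x_5 = 55·73180801 + 84·6·7984680 = 8049222775; y_5 = 55·7984680 + 6·73180801 = 878242206.
  From (x_5, y_5) = (8049222775, 878242206): x_6 = 55·8049222775 + 84·6·878242206 = 885341324449; y_6 = 55·878242206 + 6·8049222775 = 96598657980.
Step 3: Verify x_6² - 84·y_6² = 783829260777109485153601 - 783829260777109485153600 = 1 (should be 1). ✓

(x_1, y_1) = (55, 6); (x_6, y_6) = (885341324449, 96598657980).


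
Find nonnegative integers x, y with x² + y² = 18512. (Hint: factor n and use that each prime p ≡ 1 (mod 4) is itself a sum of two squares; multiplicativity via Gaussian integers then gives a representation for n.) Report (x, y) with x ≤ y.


Step 1: Factor n = 18512 = 2^4 · 13 · 89.
Step 2: Check the mod-4 condition on each prime factor: 2 = 2 (special); 13 ≡ 1 (mod 4), exponent 1; 89 ≡ 1 (mod 4), exponent 1.
All primes ≡ 3 (mod 4) appear to even exponent (or don't appear), so by the two-squares theorem n IS expressible as a sum of two squares.
Step 3: Build a representation. Group n = k² · m with k = 4 and m = 13 · 89 = 1157 (a product of primes ≡ 1 (mod 4)); a representation of m scales to one of n via (k·x)² + (k·y)² = k²(x² + y²). Each prime p ≡ 1 (mod 4) is itself a sum of two squares; find a² by testing p − a² for a perfect square:
  13: 13 − 1² = 12, 13 − 2² = 9 = 3² ⇒ 13 = 2² + 3².
  89: 89 − 1² = 88, 89 − 2² = 85, 89 − 3² = 80, 89 − 4² = 73, 89 − 5² = 64 = 8² ⇒ 89 = 5² + 8².
  Combine using the Brahmagupta–Fibonacci identity (a² + b²)(c² + d²) = (ac − bd)² + (ad + bc)² = (ac + bd)² + (ad − bc)²:
  13 · 89 = 1157: from (2² + 3²)(5² + 8²), take (2·5 − 3·8, 2·8 + 3·5) = (10 − 24, 16 + 15) = (-14, 31); dropping signs (only squares matter) gives (14, 31); check 14² + 31² = 196 + 961 = 1157 ✓.
  Scale by k = 4: (4·14, 4·31) = (56, 124).
Step 4: Order so x ≤ y and verify: 56² + 124² = 3136 + 15376 = 18512 = n. ✓

n = 18512 = 56² + 124² (one valid representation with x ≤ y).


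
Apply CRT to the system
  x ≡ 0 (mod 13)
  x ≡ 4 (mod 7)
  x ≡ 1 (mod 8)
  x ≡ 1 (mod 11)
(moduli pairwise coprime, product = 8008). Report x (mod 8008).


Product of moduli M = 13 · 7 · 8 · 11 = 8008.
Merge one congruence at a time:
  Start: x ≡ 0 (mod 13).
  Combine with x ≡ 4 (mod 7); new modulus lcm = 91.
    Write x = 0 + 13·t and substitute into x ≡ 4 (mod 7): 13·t ≡ 4 − 0 = 4 (mod 7).
    Reduce coefficients mod 7: 6·t ≡ 4 (mod 7).
    The inverse of 6 mod 7 is 6 (since 6·6 = 36 = 5·7 + 1), so t ≡ 6·4 = 24 ≡ 3 (mod 7).
    Then x = 0 + 13·3 = 39, valid modulo lcm(13, 7) = 91: x ≡ 39 (mod 91).
  Combine with x ≡ 1 (mod 8); new modulus lcm = 728.
    Write x = 39 + 91·t and substitute into x ≡ 1 (mod 8): 91·t ≡ 1 − 39 = -38 (mod 8).
    Reduce coefficients mod 8: 3·t ≡ 2 (mod 8).
    The inverse of 3 mod 8 is 3 (since 3·3 = 9 = 1·8 + 1), so t ≡ 3·2 = 6 ≡ 6 (mod 8).
    Then x = 39 + 91·6 = 585, valid modulo lcm(91, 8) = 728: x ≡ 585 (mod 728).
  Combine with x ≡ 1 (mod 11); new modulus lcm = 8008.
    Write x = 585 + 728·t and substitute into x ≡ 1 (mod 11): 728·t ≡ 1 − 585 = -584 (mod 11).
    Reduce coefficients mod 11: 2·t ≡ 10 (mod 11).
    The inverse of 2 mod 11 is 6 (since 2·6 = 12 = 1·11 + 1), so t ≡ 6·10 = 60 ≡ 5 (mod 11).
    Then x = 585 + 728·5 = 4225, valid modulo lcm(728, 11) = 8008: x ≡ 4225 (mod 8008).
Verify against each original: 4225 mod 13 = 0, 4225 mod 7 = 4, 4225 mod 8 = 1, 4225 mod 11 = 1.

x ≡ 4225 (mod 8008).


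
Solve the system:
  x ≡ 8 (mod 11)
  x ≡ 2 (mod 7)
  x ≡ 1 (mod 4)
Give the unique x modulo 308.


Moduli 11, 7, 4 are pairwise coprime; by CRT there is a unique solution modulo M = 11 · 7 · 4 = 308.
Solve pairwise, accumulating the modulus:
  Start with x ≡ 8 (mod 11).
  Combine with x ≡ 2 (mod 7): since gcd(11, 7) = 1, we get a unique residue mod 77.
    Write x = 8 + 11·t and substitute into x ≡ 2 (mod 7): 11·t ≡ 2 − 8 = -6 (mod 7).
    Reduce coefficients mod 7: 4·t ≡ 1 (mod 7).
    The inverse of 4 mod 7 is 2 (since 4·2 = 8 = 1·7 + 1), so t ≡ 2·1 = 2 ≡ 2 (mod 7).
    Then x = 8 + 11·2 = 30, valid modulo lcm(11, 7) = 77: x ≡ 30 (mod 77).
  Combine with x ≡ 1 (mod 4): since gcd(77, 4) = 1, we get a unique residue mod 308.
    Write x = 30 + 77·t and substitute into x ≡ 1 (mod 4): 77·t ≡ 1 − 30 = -29 (mod 4).
    Reduce coefficients mod 4: 1·t ≡ 3 (mod 4).
    So t ≡ 3 (mod 4).
    Then x = 30 + 77·3 = 261, valid modulo lcm(77, 4) = 308: x ≡ 261 (mod 308).
Verify: 261 mod 11 = 8 ✓, 261 mod 7 = 2 ✓, 261 mod 4 = 1 ✓.

x ≡ 261 (mod 308).


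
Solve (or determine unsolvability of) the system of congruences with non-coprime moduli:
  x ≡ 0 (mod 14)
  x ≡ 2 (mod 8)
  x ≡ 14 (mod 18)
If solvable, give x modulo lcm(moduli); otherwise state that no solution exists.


Moduli 14, 8, 18 are not pairwise coprime, so CRT works modulo lcm(m_i) when all pairwise compatibility conditions hold.
Pairwise compatibility: gcd(m_i, m_j) must divide a_i - a_j for every pair.
Merge one congruence at a time:
  Start: x ≡ 0 (mod 14).
  Combine with x ≡ 2 (mod 8): gcd(14, 8) = 2; 2 - 0 = 2, which IS divisible by 2, so compatible.
    Write x = 0 + 14·t and substitute into x ≡ 2 (mod 8): 14·t ≡ 2 − 0 = 2 (mod 8).
    Divide the congruence (and modulus) by g = 2: 7·t ≡ 1 (mod 4).
    Reduce coefficients mod 4: 3·t ≡ 1 (mod 4).
    The inverse of 3 mod 4 is 3 (since 3·3 = 9 = 2·4 + 1), so t ≡ 3·1 = 3 ≡ 3 (mod 4).
    Then x = 0 + 14·3 = 42, valid modulo lcm(14, 8) = 56: x ≡ 42 (mod 56).
  Combine with x ≡ 14 (mod 18): gcd(56, 18) = 2; 14 - 42 = -28, which IS divisible by 2, so compatible.
    Write x = 42 + 56·t and substitute into x ≡ 14 (mod 18): 56·t ≡ 14 − 42 = -28 (mod 18).
    Divide the congruence (and modulus) by g = 2: 28·t ≡ -14 (mod 9).
    Reduce coefficients mod 9: 1·t ≡ 4 (mod 9).
    So t ≡ 4 (mod 9).
    Then x = 42 + 56·4 = 266, valid modulo lcm(56, 18) = 504: x ≡ 266 (mod 504).
Verify: 266 mod 14 = 0, 266 mod 8 = 2, 266 mod 18 = 14.

x ≡ 266 (mod 504).


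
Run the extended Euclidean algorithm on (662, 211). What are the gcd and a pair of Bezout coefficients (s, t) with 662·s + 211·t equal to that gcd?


Euclidean algorithm on (662, 211) — divide until remainder is 0:
  662 = 3 · 211 + 29
  211 = 7 · 29 + 8
  29 = 3 · 8 + 5
  8 = 1 · 5 + 3
  5 = 1 · 3 + 2
  3 = 1 · 2 + 1
  2 = 2 · 1 + 0
gcd(662, 211) = 1.
Track Bezout coefficients alongside the remainders: start with r₀ = 662 = a·1 + b·0 (s = 1, t = 0) and r₁ = 211 = a·0 + b·1 (s = 0, t = 1); each new remainder r_{k+1} = r_{k-1} − q_k·r_k inherits s_{k+1} = s_{k-1} − q_k·s_k, t_{k+1} = t_{k-1} − q_k·t_k, so r_k = a·s_k + b·t_k at every step:
  q = 3: r = 29, s = 1 − 3·0 = 1, t = 0 − 3·1 = -3  (check: 662·1 + 211·(-3) = 29)
  q = 7: r = 8, s = 0 − 7·1 = -7, t = 1 − 7·(-3) = 22  (check: 662·(-7) + 211·22 = 8)
  q = 3: r = 5, s = 1 − 3·(-7) = 22, t = -3 − 3·22 = -69  (check: 662·22 + 211·(-69) = 5)
  q = 1: r = 3, s = -7 − 1·22 = -29, t = 22 − 1·(-69) = 91  (check: 662·(-29) + 211·91 = 3)
  q = 1: r = 2, s = 22 − 1·(-29) = 51, t = -69 − 1·91 = -160  (check: 662·51 + 211·(-160) = 2)
  q = 1: r = 1, s = -29 − 1·51 = -80, t = 91 − 1·(-160) = 251  (check: 662·(-80) + 211·251 = 1)
The row with r = 1 (the gcd) gives the Bezout coefficients s = -80, t = 251.
Result: 662 · (-80) + 211 · (251) = 1.

gcd(662, 211) = 1; s = -80, t = 251 (check: 662·(-80) + 211·251 = 1).
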